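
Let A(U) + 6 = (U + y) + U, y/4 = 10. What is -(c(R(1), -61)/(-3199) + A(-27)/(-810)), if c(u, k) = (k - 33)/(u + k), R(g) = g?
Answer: -62711/2591190 ≈ -0.024202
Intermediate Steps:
y = 40 (y = 4*10 = 40)
c(u, k) = (-33 + k)/(k + u)
A(U) = 34 + 2*U (A(U) = -6 + ((U + 40) + U) = -6 + ((40 + U) + U) = -6 + (40 + 2*U) = 34 + 2*U)
-(c(R(1), -61)/(-3199) + A(-27)/(-810)) = -(((-33 - 61)/(-61 + 1))/(-3199) + (34 + 2*(-27))/(-810)) = -((-94/(-60))*(-1/3199) + (34 - 54)*(-1/810)) = -(-1/60*(-94)*(-1/3199) - 20*(-1/810)) = -((47/30)*(-1/3199) + 2/81) = -(-47/95970 + 2/81) = -1*62711/2591190 = -62711/2591190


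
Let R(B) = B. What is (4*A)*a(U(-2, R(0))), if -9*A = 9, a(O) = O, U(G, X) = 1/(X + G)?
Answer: 2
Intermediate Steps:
U(G, X) = 1/(G + X)
A = -1 (A = -⅑*9 = -1)
(4*A)*a(U(-2, R(0))) = (4*(-1))/(-2 + 0) = -4/(-2) = -4*(-½) = 2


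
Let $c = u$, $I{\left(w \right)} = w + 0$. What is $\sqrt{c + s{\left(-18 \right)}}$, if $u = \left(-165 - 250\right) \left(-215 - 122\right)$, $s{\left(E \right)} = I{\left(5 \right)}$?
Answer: $6 \sqrt{3885} \approx 373.98$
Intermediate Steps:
$I{\left(w \right)} = w$
$s{\left(E \right)} = 5$
$u = 139855$ ($u = \left(-415\right) \left(-337\right) = 139855$)
$c = 139855$
$\sqrt{c + s{\left(-18 \right)}} = \sqrt{139855 + 5} = \sqrt{139860} = 6 \sqrt{3885}$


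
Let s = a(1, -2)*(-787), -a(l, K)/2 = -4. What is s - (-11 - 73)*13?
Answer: -5204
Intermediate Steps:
a(l, K) = 8 (a(l, K) = -2*(-4) = 8)
s = -6296 (s = 8*(-787) = -6296)
s - (-11 - 73)*13 = -6296 - (-11 - 73)*13 = -6296 - (-84)*13 = -6296 - 1*(-1092) = -6296 + 1092 = -5204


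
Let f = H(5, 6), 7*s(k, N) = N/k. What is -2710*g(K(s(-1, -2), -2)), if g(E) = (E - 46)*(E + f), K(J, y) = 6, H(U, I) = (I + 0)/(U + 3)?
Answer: 731700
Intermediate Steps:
s(k, N) = N/(7*k) (s(k, N) = (N/k)/7 = N/(7*k))
H(U, I) = I/(3 + U)
f = 3/4 (f = 6/(3 + 5) = 6/8 = 6*(1/8) = 3/4 ≈ 0.75000)
g(E) = (-46 + E)*(3/4 + E) (g(E) = (E - 46)*(E + 3/4) = (-46 + E)*(3/4 + E))
-2710*g(K(s(-1, -2), -2)) = -2710*(-69/2 + 6**2 - 181/4*6) = -2710*(-69/2 + 36 - 543/2) = -2710*(-270) = 731700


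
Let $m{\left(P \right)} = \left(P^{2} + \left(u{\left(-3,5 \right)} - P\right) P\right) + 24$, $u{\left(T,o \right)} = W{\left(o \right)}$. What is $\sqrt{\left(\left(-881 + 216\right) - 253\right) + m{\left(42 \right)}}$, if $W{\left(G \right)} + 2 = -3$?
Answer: $4 i \sqrt{69} \approx 33.227 i$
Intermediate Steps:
$W{\left(G \right)} = -5$ ($W{\left(G \right)} = -2 - 3 = -5$)
$u{\left(T,o \right)} = -5$
$m{\left(P \right)} = 24 + P^{2} + P \left(-5 - P\right)$ ($m{\left(P \right)} = \left(P^{2} + \left(-5 - P\right) P\right) + 24 = \left(P^{2} + P \left(-5 - P\right)\right) + 24 = 24 + P^{2} + P \left(-5 - P\right)$)
$\sqrt{\left(\left(-881 + 216\right) - 253\right) + m{\left(42 \right)}} = \sqrt{\left(\left(-881 + 216\right) - 253\right) + \left(24 - 210\right)} = \sqrt{\left(-665 - 253\right) + \left(24 - 210\right)} = \sqrt{-918 - 186} = \sqrt{-1104} = 4 i \sqrt{69}$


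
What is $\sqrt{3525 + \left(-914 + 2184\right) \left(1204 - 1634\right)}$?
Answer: $5 i \sqrt{21703} \approx 736.6 i$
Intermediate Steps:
$\sqrt{3525 + \left(-914 + 2184\right) \left(1204 - 1634\right)} = \sqrt{3525 + 1270 \left(-430\right)} = \sqrt{3525 - 546100} = \sqrt{-542575} = 5 i \sqrt{21703}$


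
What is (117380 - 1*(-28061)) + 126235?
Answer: 271676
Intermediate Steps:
(117380 - 1*(-28061)) + 126235 = (117380 + 28061) + 126235 = 145441 + 126235 = 271676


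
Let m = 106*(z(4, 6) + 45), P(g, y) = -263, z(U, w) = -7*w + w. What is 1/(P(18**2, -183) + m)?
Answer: 1/691 ≈ 0.0014472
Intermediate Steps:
z(U, w) = -6*w
m = 954 (m = 106*(-6*6 + 45) = 106*(-36 + 45) = 106*9 = 954)
1/(P(18**2, -183) + m) = 1/(-263 + 954) = 1/691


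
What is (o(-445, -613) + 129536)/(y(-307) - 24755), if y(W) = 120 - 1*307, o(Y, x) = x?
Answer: -128923/24942 ≈ -5.1689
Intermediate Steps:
y(W) = -187 (y(W) = 120 - 307 = -187)
(o(-445, -613) + 129536)/(y(-307) - 24755) = (-613 + 129536)/(-187 - 24755) = 128923/(-24942) = 128923*(-1/24942) = -128923/24942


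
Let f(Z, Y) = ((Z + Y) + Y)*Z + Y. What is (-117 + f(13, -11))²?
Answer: 60025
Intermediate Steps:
f(Z, Y) = Y + Z*(Z + 2*Y) (f(Z, Y) = ((Y + Z) + Y)*Z + Y = (Z + 2*Y)*Z + Y = Z*(Z + 2*Y) + Y = Y + Z*(Z + 2*Y))
(-117 + f(13, -11))² = (-117 + (-11 + 13² + 2*(-11)*13))² = (-117 + (-11 + 169 - 286))² = (-117 - 128)² = (-245)² = 60025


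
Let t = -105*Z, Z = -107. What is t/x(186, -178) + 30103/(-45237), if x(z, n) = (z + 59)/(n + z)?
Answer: 115957895/316659 ≈ 366.19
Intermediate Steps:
t = 11235 (t = -105*(-107) = 11235)
x(z, n) = (59 + z)/(n + z)
t/x(186, -178) + 30103/(-45237) = 11235/(((59 + 186)/(-178 + 186))) + 30103/(-45237) = 11235/((245/8)) + 30103*(-1/45237) = 11235/(((⅛)*245)) - 30103/45237 = 11235/(245/8) - 30103/45237 = 11235*(8/245) - 30103/45237 = 2568/7 - 30103/45237 = 115957895/316659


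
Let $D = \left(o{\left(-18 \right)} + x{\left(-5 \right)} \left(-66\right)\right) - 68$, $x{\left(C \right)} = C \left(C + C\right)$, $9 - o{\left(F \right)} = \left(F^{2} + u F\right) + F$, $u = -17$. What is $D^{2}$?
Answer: $15768841$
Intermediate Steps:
$o{\left(F \right)} = 9 - F^{2} + 16 F$ ($o{\left(F \right)} = 9 - \left(\left(F^{2} - 17 F\right) + F\right) = 9 - \left(F^{2} - 16 F\right) = 9 - F^{2} + 16 F$)
$x{\left(C \right)} = 2 C^{2}$ ($x{\left(C \right)} = C 2 C = 2 C^{2}$)
$D = -3971$ ($D = \left(\left(9 - \left(-18\right)^{2} + 16 \left(-18\right)\right) + 2 \left(-5\right)^{2} \left(-66\right)\right) - 68 = \left(\left(9 - 324 - 288\right) + 2 \cdot 25 \left(-66\right)\right) - 68 = \left(\left(9 - 324 - 288\right) + 50 \left(-66\right)\right) - 68 = \left(-603 - 3300\right) - 68 = -3903 - 68 = -3971$)
$D^{2} = \left(-3971\right)^{2} = 15768841$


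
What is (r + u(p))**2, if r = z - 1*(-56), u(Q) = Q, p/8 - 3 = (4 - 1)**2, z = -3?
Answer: 22201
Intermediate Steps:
p = 96 (p = 24 + 8*(4 - 1)**2 = 24 + 8*3**2 = 24 + 8*9 = 24 + 72 = 96)
r = 53 (r = -3 - 1*(-56) = -3 + 56 = 53)
(r + u(p))**2 = (53 + 96)**2 = 149**2 = 22201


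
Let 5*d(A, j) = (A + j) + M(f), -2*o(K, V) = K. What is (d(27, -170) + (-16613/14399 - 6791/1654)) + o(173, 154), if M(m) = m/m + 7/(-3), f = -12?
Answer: -21546208609/178619595 ≈ -120.63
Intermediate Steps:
o(K, V) = -K/2
M(m) = -4/3 (M(m) = 1 + 7*(-⅓) = 1 - 7/3 = -4/3)
d(A, j) = -4/15 + A/5 + j/5 (d(A, j) = ((A + j) - 4/3)/5 = (-4/3 + A + j)/5 = -4/15 + A/5 + j/5)
(d(27, -170) + (-16613/14399 - 6791/1654)) + o(173, 154) = ((-4/15 + (⅕)*27 + (⅕)*(-170)) + (-16613/14399 - 6791/1654)) - ½*173 = ((-4/15 + 27/5 - 34) + (-16613*1/14399 - 6791*1/1654)) - 173/2 = (-433/15 + (-16613/14399 - 6791/1654)) - 173/2 = (-433/15 - 125261511/23815946) - 173/2 = -12191227283/357239190 - 173/2 = -21546208609/178619595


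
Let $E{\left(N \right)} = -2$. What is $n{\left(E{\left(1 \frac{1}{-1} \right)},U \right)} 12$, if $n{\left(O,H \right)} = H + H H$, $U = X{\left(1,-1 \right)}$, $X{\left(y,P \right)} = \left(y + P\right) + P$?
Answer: $0$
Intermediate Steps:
$X{\left(y,P \right)} = y + 2 P$ ($X{\left(y,P \right)} = \left(P + y\right) + P = y + 2 P$)
$U = -1$ ($U = 1 + 2 \left(-1\right) = 1 - 2 = -1$)
$n{\left(O,H \right)} = H + H^{2}$
$n{\left(E{\left(1 \frac{1}{-1} \right)},U \right)} 12 = - (1 - 1) 12 = \left(-1\right) 0 \cdot 12 = 0 \cdot 12 = 0$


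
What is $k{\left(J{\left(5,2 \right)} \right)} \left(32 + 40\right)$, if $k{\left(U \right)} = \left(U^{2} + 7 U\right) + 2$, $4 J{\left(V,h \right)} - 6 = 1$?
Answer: $\frac{2493}{2} \approx 1246.5$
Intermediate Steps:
$J{\left(V,h \right)} = \frac{7}{4}$ ($J{\left(V,h \right)} = \frac{3}{2} + \frac{1}{4} \cdot 1 = \frac{3}{2} + \frac{1}{4} = \frac{7}{4}$)
$k{\left(U \right)} = 2 + U^{2} + 7 U$
$k{\left(J{\left(5,2 \right)} \right)} \left(32 + 40\right) = \left(2 + \left(\frac{7}{4}\right)^{2} + 7 \cdot \frac{7}{4}\right) \left(32 + 40\right) = \left(2 + \frac{49}{16} + \frac{49}{4}\right) 72 = \frac{277}{16} \cdot 72 = \frac{2493}{2}$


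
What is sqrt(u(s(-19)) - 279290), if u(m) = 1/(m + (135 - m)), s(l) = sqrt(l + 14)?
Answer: I*sqrt(565562235)/45 ≈ 528.48*I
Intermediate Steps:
s(l) = sqrt(14 + l)
u(m) = 1/135
sqrt(u(s(-19)) - 279290) = sqrt(1/135 - 279290) = sqrt(-37704149/135) = I*sqrt(565562235)/45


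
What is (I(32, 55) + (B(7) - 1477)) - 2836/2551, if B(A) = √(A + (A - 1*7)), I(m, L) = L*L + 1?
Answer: 3948663/2551 + √7 ≈ 1550.5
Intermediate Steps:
I(m, L) = 1 + L² (I(m, L) = L² + 1 = 1 + L²)
B(A) = √(-7 + 2*A) (B(A) = √(A + (A - 7)) = √(A + (-7 + A)) = √(-7 + 2*A))
(I(32, 55) + (B(7) - 1477)) - 2836/2551 = ((1 + 55²) + (√(-7 + 2*7) - 1477)) - 2836/2551 = ((1 + 3025) + (√(-7 + 14) - 1477)) - 2836*1/2551 = (3026 + (√7 - 1477)) - 2836/2551 = (3026 + (-1477 + √7)) - 2836/2551 = (1549 + √7) - 2836/2551 = 3948663/2551 + √7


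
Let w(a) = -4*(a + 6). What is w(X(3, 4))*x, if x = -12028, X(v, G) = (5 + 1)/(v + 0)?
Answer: 384896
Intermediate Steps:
X(v, G) = 6/v
w(a) = -24 - 4*a (w(a) = -4*(6 + a) = -24 - 4*a)
w(X(3, 4))*x = (-24 - 24/3)*(-12028) = (-24 - 4*2)*(-12028) = (-24 - 8)*(-12028) = -32*(-12028) = 384896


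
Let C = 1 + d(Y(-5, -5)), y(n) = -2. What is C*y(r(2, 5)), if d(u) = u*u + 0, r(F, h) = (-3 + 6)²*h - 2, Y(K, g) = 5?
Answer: -52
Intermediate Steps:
r(F, h) = -2 + 9*h (r(F, h) = 3²*h - 2 = 9*h - 2 = -2 + 9*h)
d(u) = u² (d(u) = u² + 0 = u²)
C = 26 (C = 1 + 5² = 1 + 25 = 26)
C*y(r(2, 5)) = 26*(-2) = -52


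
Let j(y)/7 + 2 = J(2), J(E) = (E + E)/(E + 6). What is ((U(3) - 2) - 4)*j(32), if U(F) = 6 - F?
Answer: 63/2 ≈ 31.500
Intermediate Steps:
J(E) = 2*E/(6 + E) (J(E) = (2*E)/(6 + E) = 2*E/(6 + E))
j(y) = -21/2 (j(y) = -14 + 7*(2*2/(6 + 2)) = -14 + 7*(2*2/8) = -14 + 7*(2*2*(⅛)) = -14 + 7*(½) = -14 + 7/2 = -21/2)
((U(3) - 2) - 4)*j(32) = (((6 - 1*3) - 2) - 4)*(-21/2) = (((6 - 3) - 2) - 4)*(-21/2) = ((3 - 2) - 4)*(-21/2) = (1 - 4)*(-21/2) = -3*(-21/2) = 63/2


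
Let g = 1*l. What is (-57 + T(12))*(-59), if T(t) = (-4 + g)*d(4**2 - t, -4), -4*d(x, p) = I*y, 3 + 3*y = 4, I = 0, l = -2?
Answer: 3363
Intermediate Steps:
y = 1/3 (y = -1 + (1/3)*4 = -1 + 4/3 = 1/3 ≈ 0.33333)
d(x, p) = 0 (d(x, p) = -0/3 = -1/4*0 = 0)
g = -2 (g = 1*(-2) = -2)
T(t) = 0 (T(t) = (-4 - 2)*0 = -6*0 = 0)
(-57 + T(12))*(-59) = (-57 + 0)*(-59) = -57*(-59) = 3363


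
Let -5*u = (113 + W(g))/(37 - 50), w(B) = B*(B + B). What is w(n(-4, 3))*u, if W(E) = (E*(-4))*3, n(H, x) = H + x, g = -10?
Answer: 466/65 ≈ 7.1692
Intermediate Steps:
w(B) = 2*B**2 (w(B) = B*(2*B) = 2*B**2)
W(E) = -12*E (W(E) = -4*E*3 = -12*E)
u = 233/65 (u = -(113 - 12*(-10))/(5*(37 - 50)) = -(113 + 120)/(5*(-13)) = -233*(-1)/(5*13) = -1/5*(-233/13) = 233/65 ≈ 3.5846)
w(n(-4, 3))*u = (2*(-4 + 3)**2)*(233/65) = (2*(-1)**2)*(233/65) = (2*1)*(233/65) = 2*(233/65) = 466/65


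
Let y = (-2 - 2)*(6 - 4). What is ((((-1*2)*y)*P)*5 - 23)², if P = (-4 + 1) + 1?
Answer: 33489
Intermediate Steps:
y = -8 (y = -4*2 = -8)
P = -2 (P = -3 + 1 = -2)
((((-1*2)*y)*P)*5 - 23)² = (((-1*2*(-8))*(-2))*5 - 23)² = ((-2*(-8)*(-2))*5 - 23)² = ((16*(-2))*5 - 23)² = (-32*5 - 23)² = (-160 - 23)² = (-183)² = 33489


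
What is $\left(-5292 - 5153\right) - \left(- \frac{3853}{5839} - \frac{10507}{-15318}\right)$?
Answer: $- \frac{934221952009}{89441802} \approx -10445.0$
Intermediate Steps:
$\left(-5292 - 5153\right) - \left(- \frac{3853}{5839} - \frac{10507}{-15318}\right) = \left(-5292 - 5153\right) - \left(\left(-3853\right) \frac{1}{5839} - - \frac{10507}{15318}\right) = -10445 - \left(- \frac{3853}{5839} + \frac{10507}{15318}\right) = -10445 - \frac{2330119}{89441802} = - \frac{934221952009}{89441802}$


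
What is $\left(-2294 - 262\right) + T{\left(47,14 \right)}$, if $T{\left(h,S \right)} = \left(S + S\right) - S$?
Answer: $-2542$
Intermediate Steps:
$T{\left(h,S \right)} = S$ ($T{\left(h,S \right)} = 2 S - S = S$)
$\left(-2294 - 262\right) + T{\left(47,14 \right)} = \left(-2294 - 262\right) + 14 = -2556 + 14 = -2542$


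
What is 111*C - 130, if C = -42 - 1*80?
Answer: -13672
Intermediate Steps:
C = -122 (C = -42 - 80 = -122)
111*C - 130 = 111*(-122) - 130 = -13542 - 130 = -13672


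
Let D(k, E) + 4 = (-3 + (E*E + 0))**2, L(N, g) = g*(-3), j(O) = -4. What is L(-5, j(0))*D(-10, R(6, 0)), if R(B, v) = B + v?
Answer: 13020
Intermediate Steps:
L(N, g) = -3*g
D(k, E) = -4 + (-3 + E**2)**2 (D(k, E) = -4 + (-3 + (E*E + 0))**2 = -4 + (-3 + (E**2 + 0))**2 = -4 + (-3 + E**2)**2)
L(-5, j(0))*D(-10, R(6, 0)) = (-3*(-4))*(-4 + (-3 + (6 + 0)**2)**2) = 12*(-4 + (-3 + 6**2)**2) = 12*(-4 + (-3 + 36)**2) = 12*(-4 + 33**2) = 12*(-4 + 1089) = 12*1085 = 13020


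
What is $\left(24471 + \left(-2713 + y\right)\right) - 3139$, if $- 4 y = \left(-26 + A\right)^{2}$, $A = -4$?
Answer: $18394$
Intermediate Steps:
$y = -225$ ($y = - \frac{\left(-26 - 4\right)^{2}}{4} = - \frac{\left(-30\right)^{2}}{4} = \left(- \frac{1}{4}\right) 900 = -225$)
$\left(24471 + \left(-2713 + y\right)\right) - 3139 = \left(24471 - 2938\right) - 3139 = \left(24471 - 2938\right) + \left(-15562 + 12423\right) = 21533 - 3139 = 18394$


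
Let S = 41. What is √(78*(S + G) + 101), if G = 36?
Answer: √6107 ≈ 78.147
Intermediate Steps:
√(78*(S + G) + 101) = √(78*(41 + 36) + 101) = √(78*77 + 101) = √(6006 + 101) = √6107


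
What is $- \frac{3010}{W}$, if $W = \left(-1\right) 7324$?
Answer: $\frac{1505}{3662} \approx 0.41098$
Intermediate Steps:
$W = -7324$
$- \frac{3010}{W} = - \frac{3010}{-7324} = \left(-3010\right) \left(- \frac{1}{7324}\right) = \frac{1505}{3662}$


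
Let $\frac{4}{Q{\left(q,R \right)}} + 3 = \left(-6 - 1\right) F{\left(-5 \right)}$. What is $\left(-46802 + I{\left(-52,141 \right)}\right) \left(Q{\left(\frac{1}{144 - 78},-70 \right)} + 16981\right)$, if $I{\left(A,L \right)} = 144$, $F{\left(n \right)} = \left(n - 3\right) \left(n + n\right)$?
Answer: $- \frac{446064430742}{563} \approx -7.923 \cdot 10^{8}$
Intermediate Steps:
$F{\left(n \right)} = 2 n \left(-3 + n\right)$ ($F{\left(n \right)} = \left(-3 + n\right) 2 n = 2 n \left(-3 + n\right)$)
$Q{\left(q,R \right)} = - \frac{4}{563}$ ($Q{\left(q,R \right)} = \frac{4}{-3 + \left(-6 - 1\right) 2 \left(-5\right) \left(-3 - 5\right)} = \frac{4}{-3 - 7 \cdot 2 \left(-5\right) \left(-8\right)} = \frac{4}{-3 - 560} = \frac{4}{-563} = 4 \left(- \frac{1}{563}\right) = - \frac{4}{563}$)
$\left(-46802 + I{\left(-52,141 \right)}\right) \left(Q{\left(\frac{1}{144 - 78},-70 \right)} + 16981\right) = \left(-46802 + 144\right) \left(- \frac{4}{563} + 16981\right) = \left(-46658\right) \frac{9560299}{563} = - \frac{446064430742}{563}$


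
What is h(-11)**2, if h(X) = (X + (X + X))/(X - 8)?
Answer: 1089/361 ≈ 3.0166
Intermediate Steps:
h(X) = 3*X/(-8 + X) (h(X) = (X + 2*X)/(-8 + X) = (3*X)/(-8 + X) = 3*X/(-8 + X))
h(-11)**2 = (3*(-11)/(-8 - 11))**2 = (3*(-11)/(-19))**2 = (3*(-11)*(-1/19))**2 = (33/19)**2 = 1089/361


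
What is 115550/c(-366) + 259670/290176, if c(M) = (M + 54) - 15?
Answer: -16722462355/47443776 ≈ -352.47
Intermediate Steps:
c(M) = 39 + M (c(M) = (54 + M) - 15 = 39 + M)
115550/c(-366) + 259670/290176 = 115550/(39 - 366) + 259670/290176 = 115550/(-327) + 259670*(1/290176) = 115550*(-1/327) + 129835/145088 = -115550/327 + 129835/145088 = -16722462355/47443776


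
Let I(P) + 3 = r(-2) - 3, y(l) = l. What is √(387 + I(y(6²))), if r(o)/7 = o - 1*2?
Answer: √353 ≈ 18.788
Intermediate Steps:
r(o) = -14 + 7*o (r(o) = 7*(o - 1*2) = 7*(o - 2) = 7*(-2 + o) = -14 + 7*o)
I(P) = -34 (I(P) = -3 + ((-14 + 7*(-2)) - 3) = -3 + ((-14 - 14) - 3) = -3 + (-28 - 3) = -3 - 31 = -34)
√(387 + I(y(6²))) = √(387 - 34) = √353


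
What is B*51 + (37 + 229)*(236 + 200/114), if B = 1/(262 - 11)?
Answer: 47621881/753 ≈ 63243.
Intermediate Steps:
B = 1/251 ≈ 0.0039841
B*51 + (37 + 229)*(236 + 200/114) = (1/251)*51 + (37 + 229)*(236 + 200/114) = 51/251 + 266*(236 + 200*(1/114)) = 51/251 + 266*(236 + 100/57) = 51/251 + 266*(13552/57) = 51/251 + 189728/3 = 47621881/753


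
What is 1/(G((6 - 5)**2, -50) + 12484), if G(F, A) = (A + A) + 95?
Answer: 1/12479 ≈ 8.0135e-5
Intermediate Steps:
G(F, A) = 95 + 2*A (G(F, A) = 2*A + 95 = 95 + 2*A)
1/(G((6 - 5)**2, -50) + 12484) = 1/((95 + 2*(-50)) + 12484) = 1/((95 - 100) + 12484) = 1/(-5 + 12484) = 1/12479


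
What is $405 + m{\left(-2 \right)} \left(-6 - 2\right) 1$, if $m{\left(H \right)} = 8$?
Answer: $341$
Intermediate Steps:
$405 + m{\left(-2 \right)} \left(-6 - 2\right) 1 = 405 + 8 \left(-6 - 2\right) 1 = 405 + 8 \left(\left(-8\right) 1\right) = 405 + 8 \left(-8\right) = 405 - 64 = 341$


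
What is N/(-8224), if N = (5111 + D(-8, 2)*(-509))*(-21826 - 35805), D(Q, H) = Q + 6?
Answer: 353220399/8224 ≈ 42950.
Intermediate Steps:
D(Q, H) = 6 + Q
N = -353220399 (N = (5111 + (6 - 8)*(-509))*(-21826 - 35805) = (5111 - 2*(-509))*(-57631) = (5111 + 1018)*(-57631) = 6129*(-57631) = -353220399)
N/(-8224) = -353220399/(-8224) = -353220399*(-1/8224) = 353220399/8224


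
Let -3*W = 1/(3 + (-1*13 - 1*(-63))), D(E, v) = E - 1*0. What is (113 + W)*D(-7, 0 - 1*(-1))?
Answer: -125762/159 ≈ -790.96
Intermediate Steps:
D(E, v) = E (D(E, v) = E + 0 = E)
W = -1/159 (W = -1/(3*(3 + (-1*13 - 1*(-63)))) = -1/(3*(3 + (-13 + 63))) = -1/(3*(3 + 50)) = -⅓/53 = -⅓*1/53 = -1/159 ≈ -0.0062893)
(113 + W)*D(-7, 0 - 1*(-1)) = (113 - 1/159)*(-7) = (17966/159)*(-7) = -125762/159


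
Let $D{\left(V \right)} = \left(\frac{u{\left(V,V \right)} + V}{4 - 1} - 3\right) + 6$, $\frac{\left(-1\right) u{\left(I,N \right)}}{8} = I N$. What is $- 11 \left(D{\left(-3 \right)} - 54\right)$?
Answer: $836$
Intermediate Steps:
$u{\left(I,N \right)} = - 8 I N$
$D{\left(V \right)} = 3 - \frac{8 V^{2}}{3} + \frac{V}{3}$ ($D{\left(V \right)} = \left(\frac{- 8 V V + V}{4 - 1} - 3\right) + 6 = \left(\frac{- 8 V^{2} + V}{3} - 3\right) + 6 = \left(\left(V - 8 V^{2}\right) \frac{1}{3} - 3\right) + 6 = \left(\left(- \frac{8 V^{2}}{3} + \frac{V}{3}\right) - 3\right) + 6 = \left(-3 - \frac{8 V^{2}}{3} + \frac{V}{3}\right) + 6 = 3 - \frac{8 V^{2}}{3} + \frac{V}{3}$)
$- 11 \left(D{\left(-3 \right)} - 54\right) = - 11 \left(\left(3 - \frac{8 \left(-3\right)^{2}}{3} + \frac{1}{3} \left(-3\right)\right) - 54\right) = - 11 \left(\left(3 - 24 - 1\right) - 54\right) = - 11 \left(-22 - 54\right) = \left(-11\right) \left(-76\right) = 836$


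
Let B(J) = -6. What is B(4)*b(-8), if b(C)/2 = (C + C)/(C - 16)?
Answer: -8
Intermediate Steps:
b(C) = 4*C/(-16 + C) (b(C) = 2*((C + C)/(C - 16)) = 2*((2*C)/(-16 + C)) = 2*(2*C/(-16 + C)) = 4*C/(-16 + C))
B(4)*b(-8) = -24*(-8)/(-16 - 8) = -24*(-8)/(-24) = -24*(-8)*(-1)/24 = -6*4/3 = -8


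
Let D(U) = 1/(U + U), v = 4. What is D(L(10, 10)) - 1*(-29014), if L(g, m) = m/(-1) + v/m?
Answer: 2785339/96 ≈ 29014.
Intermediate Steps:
L(g, m) = -m + 4/m (L(g, m) = m/(-1) + 4/m = m*(-1) + 4/m = -m + 4/m)
D(U) = 1/(2*U)
D(L(10, 10)) - 1*(-29014) = 1/(2*(-1*10 + 4/10)) - 1*(-29014) = 1/(2*(-10 + 4*(1/10))) + 29014 = 1/(2*(-10 + 2/5)) + 29014 = 1/(2*(-48/5)) + 29014 = (1/2)*(-5/48) + 29014 = -5/96 + 29014 = 2785339/96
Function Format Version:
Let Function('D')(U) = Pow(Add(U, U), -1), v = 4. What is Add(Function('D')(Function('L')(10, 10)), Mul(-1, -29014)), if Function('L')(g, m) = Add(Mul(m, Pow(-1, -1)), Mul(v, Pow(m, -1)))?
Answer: Rational(2785339, 96) ≈ 29014.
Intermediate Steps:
Function('L')(g, m) = Add(Mul(-1, m), Mul(4, Pow(m, -1))) (Function('L')(g, m) = Add(Mul(m, Pow(-1, -1)), Mul(4, Pow(m, -1))) = Add(Mul(m, -1), Mul(4, Pow(m, -1))) = Add(Mul(-1, m), Mul(4, Pow(m, -1))))
Function('D')(U) = Mul(Rational(1, 2), Pow(U, -1)) (Function('D')(U) = Pow(Mul(2, U), -1) = Mul(Rational(1, 2), Pow(U, -1)))
Add(Function('D')(Function('L')(10, 10)), Mul(-1, -29014)) = Add(Mul(Rational(1, 2), Pow(Add(Mul(-1, 10), Mul(4, Pow(10, -1))), -1)), Mul(-1, -29014)) = Add(Mul(Rational(1, 2), Pow(Add(-10, Mul(4, Rational(1, 10))), -1)), 29014) = Add(Mul(Rational(1, 2), Pow(Add(-10, Rational(2, 5)), -1)), 29014) = Add(Mul(Rational(1, 2), Pow(Rational(-48, 5), -1)), 29014) = Add(Mul(Rational(1, 2), Rational(-5, 48)), 29014) = Add(Rational(-5, 96), 29014) = Rational(2785339, 96)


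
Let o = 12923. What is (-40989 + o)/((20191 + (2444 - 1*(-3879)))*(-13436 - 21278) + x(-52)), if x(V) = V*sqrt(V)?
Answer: 3229017843717/105893629785735578 - 182429*I*sqrt(13)/52946814892867789 ≈ 3.0493e-5 - 1.2423e-11*I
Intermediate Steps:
x(V) = V**(3/2)
(-40989 + o)/((20191 + (2444 - 1*(-3879)))*(-13436 - 21278) + x(-52)) = (-40989 + 12923)/((20191 + (2444 - 1*(-3879)))*(-13436 - 21278) + (-52)**(3/2)) = -28066/((20191 + (2444 + 3879))*(-34714) - 104*I*sqrt(13)) = -28066/((20191 + 6323)*(-34714) - 104*I*sqrt(13)) = -28066/(26514*(-34714) - 104*I*sqrt(13)) = -28066/(-920406996 - 104*I*sqrt(13))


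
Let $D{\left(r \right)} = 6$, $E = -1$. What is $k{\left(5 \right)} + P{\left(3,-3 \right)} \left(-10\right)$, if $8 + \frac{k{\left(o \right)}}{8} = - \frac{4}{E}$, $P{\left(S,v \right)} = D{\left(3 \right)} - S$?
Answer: $-62$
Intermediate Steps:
$P{\left(S,v \right)} = 6 - S$
$k{\left(o \right)} = -32$ ($k{\left(o \right)} = -64 + 8 \left(- \frac{4}{-1}\right) = -64 + 8 \left(\left(-4\right) \left(-1\right)\right) = -64 + 8 \cdot 4 = -64 + 32 = -32$)
$k{\left(5 \right)} + P{\left(3,-3 \right)} \left(-10\right) = -32 + \left(6 - 3\right) \left(-10\right) = -32 + 3 \left(-10\right) = -32 - 30 = -62$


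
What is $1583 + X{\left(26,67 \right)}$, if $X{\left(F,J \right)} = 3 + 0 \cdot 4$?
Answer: $1586$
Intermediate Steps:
$X{\left(F,J \right)} = 3$ ($X{\left(F,J \right)} = 3 + 0 = 3$)
$1583 + X{\left(26,67 \right)} = 1583 + 3 = 1586$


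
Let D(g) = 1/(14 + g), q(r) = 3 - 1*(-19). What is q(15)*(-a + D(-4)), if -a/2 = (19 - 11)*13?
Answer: 22891/5 ≈ 4578.2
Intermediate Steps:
q(r) = 22 (q(r) = 3 + 19 = 22)
a = -208 (a = -2*(19 - 11)*13 = -16*13 = -2*104 = -208)
q(15)*(-a + D(-4)) = 22*(-1*(-208) + 1/(14 - 4)) = 22*(208 + 1/10) = 22*(208 + ⅒) = 22*(2081/10) = 22891/5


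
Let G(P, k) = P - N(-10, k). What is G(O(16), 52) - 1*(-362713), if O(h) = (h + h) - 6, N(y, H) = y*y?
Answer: 362639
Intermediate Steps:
N(y, H) = y²
O(h) = -6 + 2*h (O(h) = 2*h - 6 = -6 + 2*h)
G(P, k) = -100 + P (G(P, k) = P - 1*(-10)² = P - 1*100 = P - 100 = -100 + P)
G(O(16), 52) - 1*(-362713) = (-100 + (-6 + 2*16)) - 1*(-362713) = (-100 + (-6 + 32)) + 362713 = (-100 + 26) + 362713 = -74 + 362713 = 362639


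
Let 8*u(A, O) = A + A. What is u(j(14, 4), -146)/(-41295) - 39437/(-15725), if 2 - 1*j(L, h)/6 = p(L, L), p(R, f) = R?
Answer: 108588931/43290925 ≈ 2.5084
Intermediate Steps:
j(L, h) = 12 - 6*L
u(A, O) = A/4 (u(A, O) = (A + A)/8 = (2*A)/8 = A/4)
u(j(14, 4), -146)/(-41295) - 39437/(-15725) = ((12 - 6*14)/4)/(-41295) - 39437/(-15725) = ((12 - 84)/4)*(-1/41295) - 39437*(-1/15725) = ((¼)*(-72))*(-1/41295) + 39437/15725 = -18*(-1/41295) + 39437/15725 = 6/13765 + 39437/15725 = 108588931/43290925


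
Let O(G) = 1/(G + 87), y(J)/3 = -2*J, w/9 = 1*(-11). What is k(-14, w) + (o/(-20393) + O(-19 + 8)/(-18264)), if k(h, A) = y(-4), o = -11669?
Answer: 695560238071/28306789152 ≈ 24.572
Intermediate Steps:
w = -99 (w = 9*(1*(-11)) = 9*(-11) = -99)
y(J) = -6*J (y(J) = 3*(-2*J) = -6*J)
k(h, A) = 24 (k(h, A) = -6*(-4) = 24)
O(G) = 1/(87 + G)
k(-14, w) + (o/(-20393) + O(-19 + 8)/(-18264)) = 24 + (-11669/(-20393) + 1/((87 + (-19 + 8))*(-18264))) = 24 + (-11669*(-1/20393) - 1/18264/(87 - 11)) = 24 + (11669/20393 - 1/18264/76) = 24 + (11669/20393 + (1/76)*(-1/18264)) = 24 + (11669/20393 - 1/1388064) = 24 + 16197298423/28306789152 = 695560238071/28306789152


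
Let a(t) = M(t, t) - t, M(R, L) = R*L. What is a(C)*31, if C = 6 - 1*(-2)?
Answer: 1736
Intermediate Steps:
C = 8 (C = 6 + 2 = 8)
M(R, L) = L*R
a(t) = t**2 - t (a(t) = t*t - t = t**2 - t)
a(C)*31 = (8*(-1 + 8))*31 = (8*7)*31 = 56*31 = 1736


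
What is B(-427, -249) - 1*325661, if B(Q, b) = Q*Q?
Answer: -143332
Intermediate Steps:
B(Q, b) = Q²
B(-427, -249) - 1*325661 = (-427)² - 1*325661 = 182329 - 325661 = -143332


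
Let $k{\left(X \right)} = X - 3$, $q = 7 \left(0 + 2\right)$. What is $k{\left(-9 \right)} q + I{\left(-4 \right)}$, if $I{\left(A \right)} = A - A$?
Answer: $-168$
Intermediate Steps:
$I{\left(A \right)} = 0$
$q = 14$ ($q = 7 \cdot 2 = 14$)
$k{\left(X \right)} = -3 + X$
$k{\left(-9 \right)} q + I{\left(-4 \right)} = \left(-3 - 9\right) 14 + 0 = \left(-12\right) 14 + 0 = -168 + 0 = -168$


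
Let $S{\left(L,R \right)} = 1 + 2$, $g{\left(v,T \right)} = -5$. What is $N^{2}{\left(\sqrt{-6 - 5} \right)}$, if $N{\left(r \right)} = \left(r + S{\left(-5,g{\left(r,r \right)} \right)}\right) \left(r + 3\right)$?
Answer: $-392 - 24 i \sqrt{11} \approx -392.0 - 79.599 i$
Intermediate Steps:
$S{\left(L,R \right)} = 3$
$N{\left(r \right)} = \left(3 + r\right)^{2}$ ($N{\left(r \right)} = \left(r + 3\right) \left(r + 3\right) = \left(3 + r\right) \left(3 + r\right) = \left(3 + r\right)^{2}$)
$N^{2}{\left(\sqrt{-6 - 5} \right)} = \left(9 + \left(\sqrt{-6 - 5}\right)^{2} + 6 \sqrt{-6 - 5}\right)^{2} = \left(9 + \left(\sqrt{-11}\right)^{2} + 6 \sqrt{-11}\right)^{2} = \left(9 + \left(i \sqrt{11}\right)^{2} + 6 i \sqrt{11}\right)^{2} = \left(9 - 11 + 6 i \sqrt{11}\right)^{2} = \left(-2 + 6 i \sqrt{11}\right)^{2}$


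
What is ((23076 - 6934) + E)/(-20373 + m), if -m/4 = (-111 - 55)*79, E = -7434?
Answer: 8708/32083 ≈ 0.27142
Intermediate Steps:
m = 52456 (m = -4*(-111 - 55)*79 = -(-664)*79 = -4*(-13114) = 52456)
((23076 - 6934) + E)/(-20373 + m) = ((23076 - 6934) - 7434)/(-20373 + 52456) = (16142 - 7434)/32083 = 8708*(1/32083) = 8708/32083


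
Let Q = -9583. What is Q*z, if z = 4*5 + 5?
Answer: -239575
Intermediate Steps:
z = 25 (z = 20 + 5 = 25)
Q*z = -9583*25 = -239575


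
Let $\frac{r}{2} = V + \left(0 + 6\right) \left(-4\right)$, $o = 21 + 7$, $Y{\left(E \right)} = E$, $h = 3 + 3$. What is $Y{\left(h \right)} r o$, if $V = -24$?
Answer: $-16128$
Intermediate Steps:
$h = 6$
$o = 28$
$r = -96$ ($r = 2 \left(-24 + \left(0 + 6\right) \left(-4\right)\right) = 2 \left(-24 + 6 \left(-4\right)\right) = 2 \left(-24 - 24\right) = 2 \left(-48\right) = -96$)
$Y{\left(h \right)} r o = 6 \left(-96\right) 28 = \left(-576\right) 28 = -16128$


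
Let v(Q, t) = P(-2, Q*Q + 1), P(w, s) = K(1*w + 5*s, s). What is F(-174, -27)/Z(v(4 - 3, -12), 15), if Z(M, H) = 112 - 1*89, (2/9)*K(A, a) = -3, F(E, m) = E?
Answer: -174/23 ≈ -7.5652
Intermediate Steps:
K(A, a) = -27/2 (K(A, a) = (9/2)*(-3) = -27/2)
P(w, s) = -27/2
v(Q, t) = -27/2
Z(M, H) = 23 (Z(M, H) = 112 - 89 = 23)
F(-174, -27)/Z(v(4 - 3, -12), 15) = -174/23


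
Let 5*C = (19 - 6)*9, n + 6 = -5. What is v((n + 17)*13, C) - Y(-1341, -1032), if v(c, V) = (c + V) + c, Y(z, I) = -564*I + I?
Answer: -2904183/5 ≈ -5.8084e+5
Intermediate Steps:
n = -11 (n = -6 - 5 = -11)
Y(z, I) = -563*I
C = 117/5 (C = ((19 - 6)*9)/5 = (13*9)/5 = (⅕)*117 = 117/5 ≈ 23.400)
v(c, V) = V + 2*c (v(c, V) = (V + c) + c = V + 2*c)
v((n + 17)*13, C) - Y(-1341, -1032) = (117/5 + 2*((-11 + 17)*13)) - (-563)*(-1032) = (117/5 + 2*(6*13)) - 1*581016 = (117/5 + 2*78) - 581016 = (117/5 + 156) - 581016 = 897/5 - 581016 = -2904183/5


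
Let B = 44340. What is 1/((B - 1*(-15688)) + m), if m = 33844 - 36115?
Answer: 1/57757 ≈ 1.7314e-5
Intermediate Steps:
m = -2271
1/((B - 1*(-15688)) + m) = 1/((44340 - 1*(-15688)) - 2271) = 1/((44340 + 15688) - 2271) = 1/(60028 - 2271) = 1/57757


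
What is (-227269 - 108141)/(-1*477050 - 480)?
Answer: 1973/2809 ≈ 0.70238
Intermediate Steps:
(-227269 - 108141)/(-1*477050 - 480) = -335410/(-477050 - 480) = -335410/(-477530) = -335410*(-1/477530) = 1973/2809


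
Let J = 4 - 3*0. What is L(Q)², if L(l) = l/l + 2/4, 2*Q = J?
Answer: 9/4 ≈ 2.2500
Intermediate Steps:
J = 4 (J = 4 + 0 = 4)
Q = 2 (Q = (½)*4 = 2)
L(l) = 3/2 (L(l) = 1 + 2*(¼) = 1 + ½ = 3/2)
L(Q)² = (3/2)² = 9/4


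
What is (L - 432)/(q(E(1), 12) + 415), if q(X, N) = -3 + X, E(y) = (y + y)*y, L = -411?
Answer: -281/138 ≈ -2.0362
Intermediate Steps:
E(y) = 2*y² (E(y) = (2*y)*y = 2*y²)
(L - 432)/(q(E(1), 12) + 415) = (-411 - 432)/((-3 + 2*1²) + 415) = -843/((-3 + 2*1) + 415) = -843/((-3 + 2) + 415) = -843/(-1 + 415) = -843/414 = -843*1/414 = -281/138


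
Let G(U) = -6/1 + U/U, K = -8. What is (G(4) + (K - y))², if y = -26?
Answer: 169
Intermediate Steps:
G(U) = -5 (G(U) = -6*1 + 1 = -6 + 1 = -5)
(G(4) + (K - y))² = (-5 + (-8 - 1*(-26)))² = (-5 + (-8 + 26))² = (-5 + 18)² = 13² = 169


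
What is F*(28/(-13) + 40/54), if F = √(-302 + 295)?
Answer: -496*I*√7/351 ≈ -3.7387*I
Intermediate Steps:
F = I*√7 (F = √(-7) = I*√7 ≈ 2.6458*I)
F*(28/(-13) + 40/54) = (I*√7)*(28/(-13) + 40/54) = (I*√7)*(28*(-1/13) + 40*(1/54)) = (I*√7)*(-28/13 + 20/27) = (I*√7)*(-496/351) = -496*I*√7/351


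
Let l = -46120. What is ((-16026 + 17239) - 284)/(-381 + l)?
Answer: -929/46501 ≈ -0.019978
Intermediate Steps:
((-16026 + 17239) - 284)/(-381 + l) = ((-16026 + 17239) - 284)/(-381 - 46120) = (1213 - 284)/(-46501) = 929*(-1/46501) = -929/46501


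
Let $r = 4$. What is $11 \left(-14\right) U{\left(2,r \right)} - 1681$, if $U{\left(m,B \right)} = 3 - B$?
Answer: $-1527$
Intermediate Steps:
$11 \left(-14\right) U{\left(2,r \right)} - 1681 = 11 \left(-14\right) \left(3 - 4\right) - 1681 = - 154 \left(3 - 4\right) - 1681 = \left(-154\right) \left(-1\right) - 1681 = 154 - 1681 = -1527$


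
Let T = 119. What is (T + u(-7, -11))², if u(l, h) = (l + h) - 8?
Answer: 8649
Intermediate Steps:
u(l, h) = -8 + h + l (u(l, h) = (h + l) - 8 = -8 + h + l)
(T + u(-7, -11))² = (119 + (-8 - 11 - 7))² = (119 - 26)² = 93² = 8649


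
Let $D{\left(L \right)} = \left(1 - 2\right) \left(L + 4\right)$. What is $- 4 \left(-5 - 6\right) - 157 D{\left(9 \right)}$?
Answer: $2085$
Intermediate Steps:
$D{\left(L \right)} = -4 - L$ ($D{\left(L \right)} = - (4 + L) = -4 - L$)
$- 4 \left(-5 - 6\right) - 157 D{\left(9 \right)} = - 4 \left(-5 - 6\right) - 157 \left(-4 - 9\right) = \left(-4\right) \left(-11\right) - 157 \left(-4 - 9\right) = 44 - -2041 = 44 + 2041 = 2085$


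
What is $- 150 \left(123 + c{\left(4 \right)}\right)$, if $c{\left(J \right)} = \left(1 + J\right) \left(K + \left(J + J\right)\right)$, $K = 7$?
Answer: $-29700$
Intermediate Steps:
$c{\left(J \right)} = \left(1 + J\right) \left(7 + 2 J\right)$ ($c{\left(J \right)} = \left(1 + J\right) \left(7 + \left(J + J\right)\right) = \left(1 + J\right) \left(7 + 2 J\right)$)
$- 150 \left(123 + c{\left(4 \right)}\right) = - 150 \left(123 + \left(7 + 2 \cdot 4^{2} + 9 \cdot 4\right)\right) = - 150 \left(123 + \left(7 + 2 \cdot 16 + 36\right)\right) = - 150 \left(123 + \left(7 + 32 + 36\right)\right) = - 150 \left(123 + 75\right) = \left(-150\right) 198 = -29700$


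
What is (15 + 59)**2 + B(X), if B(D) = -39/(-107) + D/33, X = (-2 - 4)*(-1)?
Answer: 6445895/1177 ≈ 5476.5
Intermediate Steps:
X = 6 (X = -6*(-1) = 6)
B(D) = 39/107 + D/33 (B(D) = -39*(-1/107) + D*(1/33) = 39/107 + D/33)
(15 + 59)**2 + B(X) = (15 + 59)**2 + (39/107 + (1/33)*6) = 74**2 + (39/107 + 2/11) = 5476 + 643/1177 = 6445895/1177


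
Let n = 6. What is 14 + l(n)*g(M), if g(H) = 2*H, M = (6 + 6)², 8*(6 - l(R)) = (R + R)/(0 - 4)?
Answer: 1850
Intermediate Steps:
l(R) = 6 + R/16 (l(R) = 6 - (R + R)/(8*(0 - 4)) = 6 - 2*R/(8*(-4)) = 6 - 2*R*(-1)/(8*4) = 6 - (-1)*R/16 = 6 + R/16)
M = 144 (M = 12² = 144)
14 + l(n)*g(M) = 14 + (6 + (1/16)*6)*(2*144) = 14 + (6 + 3/8)*288 = 14 + (51/8)*288 = 14 + 1836 = 1850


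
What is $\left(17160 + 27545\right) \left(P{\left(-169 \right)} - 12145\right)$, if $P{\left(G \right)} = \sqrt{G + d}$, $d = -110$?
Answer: $-542942225 + 134115 i \sqrt{31} \approx -5.4294 \cdot 10^{8} + 7.4672 \cdot 10^{5} i$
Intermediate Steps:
$P{\left(G \right)} = \sqrt{-110 + G}$ ($P{\left(G \right)} = \sqrt{G - 110} = \sqrt{-110 + G}$)
$\left(17160 + 27545\right) \left(P{\left(-169 \right)} - 12145\right) = \left(17160 + 27545\right) \left(\sqrt{-110 - 169} - 12145\right) = 44705 \left(\sqrt{-279} - 12145\right) = 44705 \left(3 i \sqrt{31} - 12145\right) = 44705 \left(-12145 + 3 i \sqrt{31}\right) = -542942225 + 134115 i \sqrt{31}$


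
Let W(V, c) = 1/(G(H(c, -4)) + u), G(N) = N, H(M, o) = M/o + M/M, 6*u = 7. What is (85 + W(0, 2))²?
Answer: 183184/25 ≈ 7327.4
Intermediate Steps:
u = 7/6 (u = (⅙)*7 = 7/6 ≈ 1.1667)
H(M, o) = 1 + M/o (H(M, o) = M/o + 1 = 1 + M/o)
W(V, c) = 1/(13/6 - c/4) (W(V, c) = 1/((c - 4)/(-4) + 7/6) = 1/(-(-4 + c)/4 + 7/6) = 1/((1 - c/4) + 7/6) = 1/(13/6 - c/4))
(85 + W(0, 2))² = (85 + 12/(26 - 3*2))² = (85 + 12/(26 - 6))² = (85 + 12/20)² = (85 + 12*(1/20))² = (85 + ⅗)² = (428/5)² = 183184/25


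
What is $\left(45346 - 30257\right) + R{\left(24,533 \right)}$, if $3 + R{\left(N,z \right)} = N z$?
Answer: $27878$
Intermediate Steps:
$R{\left(N,z \right)} = -3 + N z$
$\left(45346 - 30257\right) + R{\left(24,533 \right)} = \left(45346 - 30257\right) + \left(-3 + 24 \cdot 533\right) = 15089 + \left(-3 + 12792\right) = 15089 + 12789 = 27878$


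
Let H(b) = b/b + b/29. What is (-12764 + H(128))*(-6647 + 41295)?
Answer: -12819725352/29 ≈ -4.4206e+8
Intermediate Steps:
H(b) = 1 + b/29 (H(b) = 1 + b*(1/29) = 1 + b/29)
(-12764 + H(128))*(-6647 + 41295) = (-12764 + (1 + (1/29)*128))*(-6647 + 41295) = (-12764 + (1 + 128/29))*34648 = (-12764 + 157/29)*34648 = -369999/29*34648 = -12819725352/29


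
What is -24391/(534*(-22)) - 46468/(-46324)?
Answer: 418948687/136053588 ≈ 3.0793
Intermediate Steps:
-24391/(534*(-22)) - 46468/(-46324) = -24391/(-11748) - 46468*(-1/46324) = -24391*(-1/11748) + 11617/11581 = 24391/11748 + 11617/11581 = 418948687/136053588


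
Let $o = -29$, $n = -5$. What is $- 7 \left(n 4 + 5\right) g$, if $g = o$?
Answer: $-3045$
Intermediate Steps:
$g = -29$
$- 7 \left(n 4 + 5\right) g = - 7 \left(\left(-5\right) 4 + 5\right) \left(-29\right) = - 7 \left(-20 + 5\right) \left(-29\right) = \left(-7\right) \left(-15\right) \left(-29\right) = 105 \left(-29\right) = -3045$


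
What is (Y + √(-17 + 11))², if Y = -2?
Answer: (2 - I*√6)² ≈ -2.0 - 9.798*I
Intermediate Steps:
(Y + √(-17 + 11))² = (-2 + √(-17 + 11))² = (-2 + √(-6))² = (-2 + I*√6)²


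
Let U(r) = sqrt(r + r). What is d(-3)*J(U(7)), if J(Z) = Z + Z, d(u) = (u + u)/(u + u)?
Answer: 2*sqrt(14) ≈ 7.4833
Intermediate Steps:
d(u) = 1 (d(u) = (2*u)/((2*u)) = (2*u)*(1/(2*u)) = 1)
U(r) = sqrt(2)*sqrt(r) (U(r) = sqrt(2*r) = sqrt(2)*sqrt(r))
J(Z) = 2*Z
d(-3)*J(U(7)) = 1*(2*(sqrt(2)*sqrt(7))) = 1*(2*sqrt(14)) = 2*sqrt(14)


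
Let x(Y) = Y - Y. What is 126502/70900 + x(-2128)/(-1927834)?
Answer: 63251/35450 ≈ 1.7842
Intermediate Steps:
x(Y) = 0
126502/70900 + x(-2128)/(-1927834) = 126502/70900 + 0/(-1927834) = 126502*(1/70900) + 0*(-1/1927834) = 63251/35450 + 0 = 63251/35450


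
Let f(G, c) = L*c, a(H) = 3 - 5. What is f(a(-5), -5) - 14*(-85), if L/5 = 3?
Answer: 1115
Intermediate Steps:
L = 15 (L = 5*3 = 15)
a(H) = -2
f(G, c) = 15*c
f(a(-5), -5) - 14*(-85) = 15*(-5) - 14*(-85) = -75 + 1190 = 1115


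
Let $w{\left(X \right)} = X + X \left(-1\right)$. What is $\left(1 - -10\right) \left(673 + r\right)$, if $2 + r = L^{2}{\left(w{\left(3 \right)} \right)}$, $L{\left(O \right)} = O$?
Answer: $7381$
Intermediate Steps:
$w{\left(X \right)} = 0$ ($w{\left(X \right)} = X - X = 0$)
$r = -2$ ($r = -2 + 0^{2} = -2 + 0 = -2$)
$\left(1 - -10\right) \left(673 + r\right) = \left(1 - -10\right) \left(673 - 2\right) = \left(1 + 10\right) 671 = 11 \cdot 671 = 7381$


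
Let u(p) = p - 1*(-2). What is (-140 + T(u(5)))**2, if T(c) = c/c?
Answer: 19321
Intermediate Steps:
u(p) = 2 + p (u(p) = p + 2 = 2 + p)
T(c) = 1
(-140 + T(u(5)))**2 = (-140 + 1)**2 = (-139)**2 = 19321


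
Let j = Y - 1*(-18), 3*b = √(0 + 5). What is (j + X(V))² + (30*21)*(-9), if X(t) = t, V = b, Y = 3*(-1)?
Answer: -49000/9 + 10*√5 ≈ -5422.1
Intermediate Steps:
Y = -3
b = √5/3 (b = √(0 + 5)/3 = √5/3 ≈ 0.74536)
V = √5/3 ≈ 0.74536
j = 15 (j = -3 - 1*(-18) = -3 + 18 = 15)
(j + X(V))² + (30*21)*(-9) = (15 + √5/3)² + (30*21)*(-9) = (15 + √5/3)² + 630*(-9) = (15 + √5/3)² - 5670 = -5670 + (15 + √5/3)²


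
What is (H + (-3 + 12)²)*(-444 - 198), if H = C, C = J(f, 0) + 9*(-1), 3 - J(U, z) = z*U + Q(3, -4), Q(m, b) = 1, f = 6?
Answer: -47508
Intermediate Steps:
J(U, z) = 2 - U*z (J(U, z) = 3 - (z*U + 1) = 3 - (U*z + 1) = 3 - (1 + U*z) = 3 + (-1 - U*z) = 2 - U*z)
C = -7 (C = (2 - 1*6*0) + 9*(-1) = (2 + 0) - 9 = 2 - 9 = -7)
H = -7
(H + (-3 + 12)²)*(-444 - 198) = (-7 + (-3 + 12)²)*(-444 - 198) = (-7 + 9²)*(-642) = (-7 + 81)*(-642) = 74*(-642) = -47508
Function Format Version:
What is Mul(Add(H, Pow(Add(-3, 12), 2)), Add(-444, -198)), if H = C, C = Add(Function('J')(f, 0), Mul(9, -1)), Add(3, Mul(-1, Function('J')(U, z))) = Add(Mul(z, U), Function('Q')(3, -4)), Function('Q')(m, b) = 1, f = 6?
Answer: -47508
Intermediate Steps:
Function('J')(U, z) = Add(2, Mul(-1, U, z)) (Function('J')(U, z) = Add(3, Mul(-1, Add(Mul(z, U), 1))) = Add(3, Mul(-1, Add(Mul(U, z), 1))) = Add(3, Mul(-1, Add(1, Mul(U, z)))) = Add(3, Add(-1, Mul(-1, U, z))) = Add(2, Mul(-1, U, z)))
C = -7 (C = Add(Add(2, Mul(-1, 6, 0)), Mul(9, -1)) = Add(Add(2, 0), -9) = Add(2, -9) = -7)
H = -7
Mul(Add(H, Pow(Add(-3, 12), 2)), Add(-444, -198)) = Mul(Add(-7, Pow(Add(-3, 12), 2)), Add(-444, -198)) = Mul(Add(-7, Pow(9, 2)), -642) = Mul(Add(-7, 81), -642) = Mul(74, -642) = -47508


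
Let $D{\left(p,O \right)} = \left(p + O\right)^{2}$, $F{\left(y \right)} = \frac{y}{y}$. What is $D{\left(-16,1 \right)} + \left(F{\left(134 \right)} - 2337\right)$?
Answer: $-2111$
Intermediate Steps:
$F{\left(y \right)} = 1$
$D{\left(p,O \right)} = \left(O + p\right)^{2}$
$D{\left(-16,1 \right)} + \left(F{\left(134 \right)} - 2337\right) = \left(1 - 16\right)^{2} + \left(1 - 2337\right) = \left(-15\right)^{2} + \left(1 - 2337\right) = 225 - 2336 = -2111$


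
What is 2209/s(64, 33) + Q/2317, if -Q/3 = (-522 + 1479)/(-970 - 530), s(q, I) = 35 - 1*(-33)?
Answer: 319898947/9847250 ≈ 32.486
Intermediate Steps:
s(q, I) = 68 (s(q, I) = 35 + 33 = 68)
Q = 957/500 (Q = -3*(-522 + 1479)/(-970 - 530) = -2871/(-1500) = -2871*(-1)/1500 = -3*(-319/500) = 957/500 ≈ 1.9140)
2209/s(64, 33) + Q/2317 = 2209/68 + (957/500)/2317 = 2209*(1/68) + (957/500)*(1/2317) = 2209/68 + 957/1158500 = 319898947/9847250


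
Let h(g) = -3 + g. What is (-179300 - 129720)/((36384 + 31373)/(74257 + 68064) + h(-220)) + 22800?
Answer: 383026034110/15834913 ≈ 24189.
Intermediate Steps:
(-179300 - 129720)/((36384 + 31373)/(74257 + 68064) + h(-220)) + 22800 = (-179300 - 129720)/((36384 + 31373)/(74257 + 68064) + (-3 - 220)) + 22800 = -309020/(67757/142321 - 223) + 22800 = -309020/(-31669826/142321) + 22800 = -309020*(-142321/31669826) + 22800 = 21990017710/15834913 + 22800 = 383026034110/15834913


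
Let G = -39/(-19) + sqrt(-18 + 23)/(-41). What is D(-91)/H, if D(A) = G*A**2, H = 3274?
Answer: 322959/62206 - 8281*sqrt(5)/134234 ≈ 5.0538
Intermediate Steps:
G = 39/19 - sqrt(5)/41 (G = -39*(-1/19) + sqrt(5)*(-1/41) = 39/19 - sqrt(5)/41 ≈ 1.9981)
D(A) = A**2*(39/19 - sqrt(5)/41) (D(A) = (39/19 - sqrt(5)/41)*A**2 = A**2*(39/19 - sqrt(5)/41))
D(-91)/H = ((1/779)*(-91)**2*(1599 - 19*sqrt(5)))/3274 = ((1/779)*8281*(1599 - 19*sqrt(5)))*(1/3274) = (322959/19 - 8281*sqrt(5)/41)*(1/3274) = 322959/62206 - 8281*sqrt(5)/134234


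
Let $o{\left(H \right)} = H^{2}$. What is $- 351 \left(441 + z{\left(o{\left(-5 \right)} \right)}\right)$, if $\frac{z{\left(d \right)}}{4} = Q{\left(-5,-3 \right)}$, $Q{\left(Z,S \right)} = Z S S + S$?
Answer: $-87399$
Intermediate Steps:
$Q{\left(Z,S \right)} = S + Z S^{2}$ ($Q{\left(Z,S \right)} = S Z S + S = Z S^{2} + S = S + Z S^{2}$)
$z{\left(d \right)} = -192$ ($z{\left(d \right)} = 4 \left(- 3 \left(1 - -15\right)\right) = 4 \left(- 3 \left(1 + 15\right)\right) = 4 \left(\left(-3\right) 16\right) = 4 \left(-48\right) = -192$)
$- 351 \left(441 + z{\left(o{\left(-5 \right)} \right)}\right) = - 351 \left(441 - 192\right) = \left(-351\right) 249 = -87399$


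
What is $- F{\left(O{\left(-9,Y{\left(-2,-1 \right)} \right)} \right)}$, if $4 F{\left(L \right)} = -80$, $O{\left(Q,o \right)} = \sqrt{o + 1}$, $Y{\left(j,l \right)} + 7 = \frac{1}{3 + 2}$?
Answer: $20$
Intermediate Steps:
$Y{\left(j,l \right)} = - \frac{34}{5}$ ($Y{\left(j,l \right)} = -7 + \frac{1}{3 + 2} = -7 + \frac{1}{5} = - \frac{34}{5}$)
$O{\left(Q,o \right)} = \sqrt{1 + o}$
$F{\left(L \right)} = -20$ ($F{\left(L \right)} = \frac{1}{4} \left(-80\right) = -20$)
$- F{\left(O{\left(-9,Y{\left(-2,-1 \right)} \right)} \right)} = \left(-1\right) \left(-20\right) = 20$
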